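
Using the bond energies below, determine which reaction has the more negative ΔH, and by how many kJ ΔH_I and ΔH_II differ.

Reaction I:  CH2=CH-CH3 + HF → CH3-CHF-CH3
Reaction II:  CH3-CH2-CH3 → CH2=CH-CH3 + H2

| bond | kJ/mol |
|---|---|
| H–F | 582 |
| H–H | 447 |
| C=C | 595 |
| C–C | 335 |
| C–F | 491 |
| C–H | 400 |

Reaction I:
  Bonds broken (reactants):
    C–C: 1 × 335 = 335
    C–H: 6 × 400 = 2400
    C=C: 1 × 595 = 595
    H–F: 1 × 582 = 582
    Σ(broken) = 3912 kJ
  Bonds formed (products):
    C–C: 2 × 335 = 670
    C–F: 1 × 491 = 491
    C–H: 7 × 400 = 2800
    Σ(formed) = 3961 kJ
  ΔH_I = 3912 − 3961 = −49 kJ
Reaction II:
  Bonds broken (reactants):
    C–C: 2 × 335 = 670
    C–H: 8 × 400 = 3200
    Σ(broken) = 3870 kJ
  Bonds formed (products):
    C–C: 1 × 335 = 335
    C–H: 6 × 400 = 2400
    C=C: 1 × 595 = 595
    H–H: 1 × 447 = 447
    Σ(formed) = 3777 kJ
  ΔH_II = 3870 − 3777 = +93 kJ
ΔH_I − ΔH_II = −142 kJ, so reaction I has the more negative ΔH; |ΔH_I − ΔH_II| = 142 kJ.

Reaction I, by 142 kJ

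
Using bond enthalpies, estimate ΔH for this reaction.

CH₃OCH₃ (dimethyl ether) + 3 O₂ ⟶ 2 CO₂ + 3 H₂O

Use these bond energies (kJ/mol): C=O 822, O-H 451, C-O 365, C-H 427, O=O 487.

Bonds broken (reactants):
  C-H: 6 × 427 = 2562
  C-O: 2 × 365 = 730
  O=O: 3 × 487 = 1461
  Σ(broken) = 4753 kJ
Bonds formed (products):
  C=O: 4 × 822 = 3288
  O-H: 6 × 451 = 2706
  Σ(formed) = 5994 kJ
ΔH = Σ(broken) − Σ(formed) = 4753 − 5994 = −1241 kJ

ΔH ≈ −1241 kJ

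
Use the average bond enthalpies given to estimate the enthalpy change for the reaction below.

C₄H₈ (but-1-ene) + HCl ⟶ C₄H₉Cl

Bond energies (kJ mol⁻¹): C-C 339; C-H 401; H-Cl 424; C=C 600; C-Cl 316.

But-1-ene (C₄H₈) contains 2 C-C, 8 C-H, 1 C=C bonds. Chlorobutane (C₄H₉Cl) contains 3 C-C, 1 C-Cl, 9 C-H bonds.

Bonds broken (reactants):
  C-C: 2 × 339 = 678
  C-H: 8 × 401 = 3208
  C=C: 1 × 600 = 600
  H-Cl: 1 × 424 = 424
  Σ(broken) = 4910 kJ
Bonds formed (products):
  C-C: 3 × 339 = 1017
  C-Cl: 1 × 316 = 316
  C-H: 9 × 401 = 3609
  Σ(formed) = 4942 kJ
ΔH = Σ(broken) − Σ(formed) = 4910 − 4942 = −32 kJ

ΔH ≈ −32 kJ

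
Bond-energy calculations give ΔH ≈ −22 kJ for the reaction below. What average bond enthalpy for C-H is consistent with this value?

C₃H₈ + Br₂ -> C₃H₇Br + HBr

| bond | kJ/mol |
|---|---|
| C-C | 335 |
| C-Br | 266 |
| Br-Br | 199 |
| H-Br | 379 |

D(C-H) ≈ 424 kJ/mol

Let D be the C-H bond energy.
Σ(broken) = 1×199 + 2×335 + 8×D = 869 + 8D
Σ(formed) = 1×266 + 2×335 + 7×D + 1×379 = 1315 + 7D
ΔH = Σ(broken) − Σ(formed) = (869 + 8D) − (1315 + 7D) = −446 + D
Setting this equal to −22 kJ gives D = 424 kJ/mol.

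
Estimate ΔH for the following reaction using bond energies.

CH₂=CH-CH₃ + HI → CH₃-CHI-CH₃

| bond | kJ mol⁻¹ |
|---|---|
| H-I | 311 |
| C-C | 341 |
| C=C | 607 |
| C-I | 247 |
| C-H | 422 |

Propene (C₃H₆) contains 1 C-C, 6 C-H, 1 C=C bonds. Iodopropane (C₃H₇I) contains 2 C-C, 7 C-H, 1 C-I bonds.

ΔH ≈ −92 kJ

Bonds broken (reactants):
  C-C: 1 × 341 = 341
  C-H: 6 × 422 = 2532
  C=C: 1 × 607 = 607
  H-I: 1 × 311 = 311
  Σ(broken) = 3791 kJ
Bonds formed (products):
  C-C: 2 × 341 = 682
  C-H: 7 × 422 = 2954
  C-I: 1 × 247 = 247
  Σ(formed) = 3883 kJ
ΔH = Σ(broken) − Σ(formed) = 3791 − 3883 = −92 kJ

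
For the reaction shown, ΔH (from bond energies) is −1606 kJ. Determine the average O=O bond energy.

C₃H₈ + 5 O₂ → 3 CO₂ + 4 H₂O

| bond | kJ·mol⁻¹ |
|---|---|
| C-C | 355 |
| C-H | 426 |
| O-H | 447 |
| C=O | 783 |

Let D be the O=O bond energy.
Σ(broken) = 2×355 + 8×426 + 5×D = 4118 + 5D
Σ(formed) = 6×783 + 8×447 = 8274
ΔH = Σ(broken) − Σ(formed) = (4118 + 5D) − (8274) = −4156 + 5D
Setting this equal to −1606 kJ gives 5D = 2550, so D = 510 kJ/mol.

D(O=O) ≈ 510 kJ/mol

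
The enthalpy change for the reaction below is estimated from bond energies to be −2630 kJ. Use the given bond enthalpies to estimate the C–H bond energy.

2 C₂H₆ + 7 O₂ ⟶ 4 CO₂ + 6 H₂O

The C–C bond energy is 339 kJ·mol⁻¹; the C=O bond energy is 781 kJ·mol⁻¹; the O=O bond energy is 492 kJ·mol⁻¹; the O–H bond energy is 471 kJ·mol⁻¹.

Let D be the C–H bond energy.
Σ(broken) = 2×339 + 12×D + 7×492 = 4122 + 12D
Σ(formed) = 8×781 + 12×471 = 11900
ΔH = Σ(broken) − Σ(formed) = (4122 + 12D) − (11900) = −7778 + 12D
Setting this equal to −2630 kJ gives 12D = 5148, so D = 429 kJ/mol.

D(C–H) ≈ 429 kJ/mol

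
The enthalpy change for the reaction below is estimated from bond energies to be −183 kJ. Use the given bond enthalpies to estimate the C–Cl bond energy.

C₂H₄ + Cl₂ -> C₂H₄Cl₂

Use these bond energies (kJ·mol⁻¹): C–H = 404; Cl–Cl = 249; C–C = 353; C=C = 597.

D(C–Cl) ≈ 338 kJ/mol

Let D be the C–Cl bond energy.
Σ(broken) = 4×404 + 1×597 + 1×249 = 2462
Σ(formed) = 1×353 + 2×D + 4×404 = 1969 + 2D
ΔH = Σ(broken) − Σ(formed) = (2462) − (1969 + 2D) = +493 − 2D
Setting this equal to −183 kJ gives 2D = 676, so D = 338 kJ/mol.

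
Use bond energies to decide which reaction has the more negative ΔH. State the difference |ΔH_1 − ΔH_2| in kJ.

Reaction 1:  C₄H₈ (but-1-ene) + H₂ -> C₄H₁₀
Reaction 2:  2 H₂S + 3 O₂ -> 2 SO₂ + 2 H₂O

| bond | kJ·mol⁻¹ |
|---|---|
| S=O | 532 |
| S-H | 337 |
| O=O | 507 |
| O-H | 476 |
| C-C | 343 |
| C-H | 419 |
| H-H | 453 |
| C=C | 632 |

Reaction 1:
  Bonds broken (reactants):
    C-C: 2 × 343 = 686
    C-H: 8 × 419 = 3352
    C=C: 1 × 632 = 632
    H-H: 1 × 453 = 453
    Σ(broken) = 5123 kJ
  Bonds formed (products):
    C-C: 3 × 343 = 1029
    C-H: 10 × 419 = 4190
    Σ(formed) = 5219 kJ
  ΔH_1 = 5123 − 5219 = −96 kJ
Reaction 2:
  Bonds broken (reactants):
    O=O: 3 × 507 = 1521
    S-H: 4 × 337 = 1348
    Σ(broken) = 2869 kJ
  Bonds formed (products):
    O-H: 4 × 476 = 1904
    S=O: 4 × 532 = 2128
    Σ(formed) = 4032 kJ
  ΔH_2 = 2869 − 4032 = −1163 kJ
ΔH_1 − ΔH_2 = +1067 kJ, so reaction 2 has the more negative ΔH; |ΔH_1 − ΔH_2| = 1067 kJ.

Reaction 2, by 1067 kJ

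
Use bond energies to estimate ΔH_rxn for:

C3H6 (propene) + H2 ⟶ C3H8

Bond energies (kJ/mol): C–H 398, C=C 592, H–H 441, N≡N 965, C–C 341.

Bonds broken (reactants):
  C–C: 1 × 341 = 341
  C–H: 6 × 398 = 2388
  C=C: 1 × 592 = 592
  H–H: 1 × 441 = 441
  Σ(broken) = 3762 kJ
Bonds formed (products):
  C–C: 2 × 341 = 682
  C–H: 8 × 398 = 3184
  Σ(formed) = 3866 kJ
ΔH = Σ(broken) − Σ(formed) = 3762 − 3866 = −104 kJ

ΔH ≈ −104 kJ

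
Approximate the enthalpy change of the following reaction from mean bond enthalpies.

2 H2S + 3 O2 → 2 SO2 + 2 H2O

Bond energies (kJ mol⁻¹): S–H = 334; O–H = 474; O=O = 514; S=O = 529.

Bonds broken (reactants):
  O=O: 3 × 514 = 1542
  S–H: 4 × 334 = 1336
  Σ(broken) = 2878 kJ
Bonds formed (products):
  O–H: 4 × 474 = 1896
  S=O: 4 × 529 = 2116
  Σ(formed) = 4012 kJ
ΔH = Σ(broken) − Σ(formed) = 2878 − 4012 = −1134 kJ

ΔH ≈ −1134 kJ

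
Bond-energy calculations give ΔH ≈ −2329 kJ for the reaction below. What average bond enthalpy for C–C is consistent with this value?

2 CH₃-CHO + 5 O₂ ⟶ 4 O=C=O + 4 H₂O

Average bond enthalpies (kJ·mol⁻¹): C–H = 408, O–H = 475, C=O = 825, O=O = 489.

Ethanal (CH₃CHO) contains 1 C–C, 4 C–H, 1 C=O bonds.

D(C–C) ≈ 356 kJ/mol

Let D be the C–C bond energy.
Σ(broken) = 2×D + 8×408 + 2×825 + 5×489 = 7359 + 2D
Σ(formed) = 8×825 + 8×475 = 10400
ΔH = Σ(broken) − Σ(formed) = (7359 + 2D) − (10400) = −3041 + 2D
Setting this equal to −2329 kJ gives 2D = 712, so D = 356 kJ/mol.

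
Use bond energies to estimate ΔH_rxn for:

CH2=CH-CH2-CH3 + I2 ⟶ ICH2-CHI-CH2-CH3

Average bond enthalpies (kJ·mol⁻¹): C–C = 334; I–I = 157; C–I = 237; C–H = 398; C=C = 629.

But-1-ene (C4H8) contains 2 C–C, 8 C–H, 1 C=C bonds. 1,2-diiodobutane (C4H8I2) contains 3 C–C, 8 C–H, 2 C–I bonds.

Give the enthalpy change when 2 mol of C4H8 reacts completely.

Bonds broken (reactants):
  C–C: 2 × 334 = 668
  C–H: 8 × 398 = 3184
  C=C: 1 × 629 = 629
  I–I: 1 × 157 = 157
  Σ(broken) = 4638 kJ
Bonds formed (products):
  C–C: 3 × 334 = 1002
  C–H: 8 × 398 = 3184
  C–I: 2 × 237 = 474
  Σ(formed) = 4660 kJ
ΔH = Σ(broken) − Σ(formed) = 4638 − 4660 = −22 kJ
For 2× the reaction as written: 2 × (−22) = −44 kJ

ΔH = −44 kJ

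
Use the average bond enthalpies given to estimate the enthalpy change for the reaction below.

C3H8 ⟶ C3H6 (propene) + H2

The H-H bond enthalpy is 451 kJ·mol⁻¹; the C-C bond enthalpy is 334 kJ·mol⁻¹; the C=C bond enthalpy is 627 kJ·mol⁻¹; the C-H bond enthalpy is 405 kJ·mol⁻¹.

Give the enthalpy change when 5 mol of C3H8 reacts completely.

ΔH = +330 kJ

Bonds broken (reactants):
  C-C: 2 × 334 = 668
  C-H: 8 × 405 = 3240
  Σ(broken) = 3908 kJ
Bonds formed (products):
  C-C: 1 × 334 = 334
  C-H: 6 × 405 = 2430
  C=C: 1 × 627 = 627
  H-H: 1 × 451 = 451
  Σ(formed) = 3842 kJ
ΔH = Σ(broken) − Σ(formed) = 3908 − 3842 = +66 kJ
For 5× the reaction as written: 5 × (+66) = +330 kJ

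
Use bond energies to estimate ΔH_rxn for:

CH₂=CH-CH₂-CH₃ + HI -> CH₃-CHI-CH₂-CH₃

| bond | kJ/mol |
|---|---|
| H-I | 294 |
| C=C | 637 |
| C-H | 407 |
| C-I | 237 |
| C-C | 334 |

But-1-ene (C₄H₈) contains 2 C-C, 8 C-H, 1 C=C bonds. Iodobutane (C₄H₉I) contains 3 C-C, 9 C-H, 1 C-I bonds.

ΔH ≈ −47 kJ

Bonds broken (reactants):
  C-C: 2 × 334 = 668
  C-H: 8 × 407 = 3256
  C=C: 1 × 637 = 637
  H-I: 1 × 294 = 294
  Σ(broken) = 4855 kJ
Bonds formed (products):
  C-C: 3 × 334 = 1002
  C-H: 9 × 407 = 3663
  C-I: 1 × 237 = 237
  Σ(formed) = 4902 kJ
ΔH = Σ(broken) − Σ(formed) = 4855 − 4902 = −47 kJ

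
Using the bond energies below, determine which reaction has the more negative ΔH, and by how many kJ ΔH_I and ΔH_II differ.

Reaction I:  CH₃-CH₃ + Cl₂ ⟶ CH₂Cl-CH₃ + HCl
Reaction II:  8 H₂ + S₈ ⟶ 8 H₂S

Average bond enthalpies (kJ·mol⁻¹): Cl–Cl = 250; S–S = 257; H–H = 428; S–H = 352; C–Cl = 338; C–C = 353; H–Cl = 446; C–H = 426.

Reaction I:
  Bonds broken (reactants):
    C–C: 1 × 353 = 353
    C–H: 6 × 426 = 2556
    Cl–Cl: 1 × 250 = 250
    Σ(broken) = 3159 kJ
  Bonds formed (products):
    C–C: 1 × 353 = 353
    C–Cl: 1 × 338 = 338
    C–H: 5 × 426 = 2130
    H–Cl: 1 × 446 = 446
    Σ(formed) = 3267 kJ
  ΔH_I = 3159 − 3267 = −108 kJ
Reaction II:
  Bonds broken (reactants):
    H–H: 8 × 428 = 3424
    S–S: 8 × 257 = 2056
    Σ(broken) = 5480 kJ
  Bonds formed (products):
    S–H: 16 × 352 = 5632
    Σ(formed) = 5632 kJ
  ΔH_II = 5480 − 5632 = −152 kJ
ΔH_I − ΔH_II = +44 kJ, so reaction II has the more negative ΔH; |ΔH_I − ΔH_II| = 44 kJ.

Reaction II, by 44 kJ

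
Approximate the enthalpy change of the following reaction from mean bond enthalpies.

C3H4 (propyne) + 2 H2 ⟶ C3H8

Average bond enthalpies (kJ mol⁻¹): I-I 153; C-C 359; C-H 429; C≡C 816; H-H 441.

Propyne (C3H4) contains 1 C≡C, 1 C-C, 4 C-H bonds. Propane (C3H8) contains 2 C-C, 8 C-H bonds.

ΔH ≈ −377 kJ

Bonds broken (reactants):
  C≡C: 1 × 816 = 816
  C-C: 1 × 359 = 359
  C-H: 4 × 429 = 1716
  H-H: 2 × 441 = 882
  Σ(broken) = 3773 kJ
Bonds formed (products):
  C-C: 2 × 359 = 718
  C-H: 8 × 429 = 3432
  Σ(formed) = 4150 kJ
ΔH = Σ(broken) − Σ(formed) = 3773 − 4150 = −377 kJ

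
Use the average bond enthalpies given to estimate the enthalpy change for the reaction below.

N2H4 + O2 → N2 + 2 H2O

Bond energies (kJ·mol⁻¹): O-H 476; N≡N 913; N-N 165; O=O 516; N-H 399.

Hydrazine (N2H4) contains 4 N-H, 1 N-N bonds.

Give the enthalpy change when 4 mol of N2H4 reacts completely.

ΔH = −2160 kJ

Bonds broken (reactants):
  N-H: 4 × 399 = 1596
  N-N: 1 × 165 = 165
  O=O: 1 × 516 = 516
  Σ(broken) = 2277 kJ
Bonds formed (products):
  N≡N: 1 × 913 = 913
  O-H: 4 × 476 = 1904
  Σ(formed) = 2817 kJ
ΔH = Σ(broken) − Σ(formed) = 2277 − 2817 = −540 kJ
For 4× the reaction as written: 4 × (−540) = −2160 kJ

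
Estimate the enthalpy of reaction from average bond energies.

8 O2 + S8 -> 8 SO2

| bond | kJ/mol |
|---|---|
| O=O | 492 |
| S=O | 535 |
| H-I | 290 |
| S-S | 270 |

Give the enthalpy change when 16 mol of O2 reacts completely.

ΔH = −4928 kJ

Bonds broken (reactants):
  O=O: 8 × 492 = 3936
  S-S: 8 × 270 = 2160
  Σ(broken) = 6096 kJ
Bonds formed (products):
  S=O: 16 × 535 = 8560
  Σ(formed) = 8560 kJ
ΔH = Σ(broken) − Σ(formed) = 6096 − 8560 = −2464 kJ
For 2× the reaction as written: 2 × (−2464) = −4928 kJ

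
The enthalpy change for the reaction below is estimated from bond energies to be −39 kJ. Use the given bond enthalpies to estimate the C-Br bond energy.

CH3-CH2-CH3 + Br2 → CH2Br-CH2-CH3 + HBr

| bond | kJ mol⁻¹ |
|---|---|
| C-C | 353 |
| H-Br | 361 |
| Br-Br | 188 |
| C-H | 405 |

D(C-Br) ≈ 271 kJ/mol

Let D be the C-Br bond energy.
Σ(broken) = 1×188 + 2×353 + 8×405 = 4134
Σ(formed) = 1×D + 2×353 + 7×405 + 1×361 = 3902 + D
ΔH = Σ(broken) − Σ(formed) = (4134) − (3902 + D) = +232 − D
Setting this equal to −39 kJ gives D = 271 kJ/mol.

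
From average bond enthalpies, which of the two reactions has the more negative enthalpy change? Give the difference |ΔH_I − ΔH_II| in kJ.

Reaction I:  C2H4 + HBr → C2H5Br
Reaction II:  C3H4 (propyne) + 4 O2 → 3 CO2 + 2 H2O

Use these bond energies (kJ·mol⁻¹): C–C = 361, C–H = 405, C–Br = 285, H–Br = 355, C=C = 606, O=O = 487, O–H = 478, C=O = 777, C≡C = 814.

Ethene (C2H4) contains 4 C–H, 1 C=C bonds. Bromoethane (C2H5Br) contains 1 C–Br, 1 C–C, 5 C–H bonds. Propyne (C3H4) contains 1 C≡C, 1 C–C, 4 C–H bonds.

Reaction II, by 1741 kJ

Reaction I:
  Bonds broken (reactants):
    C–H: 4 × 405 = 1620
    C=C: 1 × 606 = 606
    H–Br: 1 × 355 = 355
    Σ(broken) = 2581 kJ
  Bonds formed (products):
    C–Br: 1 × 285 = 285
    C–C: 1 × 361 = 361
    C–H: 5 × 405 = 2025
    Σ(formed) = 2671 kJ
  ΔH_I = 2581 − 2671 = −90 kJ
Reaction II:
  Bonds broken (reactants):
    C≡C: 1 × 814 = 814
    C–C: 1 × 361 = 361
    C–H: 4 × 405 = 1620
    O=O: 4 × 487 = 1948
    Σ(broken) = 4743 kJ
  Bonds formed (products):
    C=O: 6 × 777 = 4662
    O–H: 4 × 478 = 1912
    Σ(formed) = 6574 kJ
  ΔH_II = 4743 − 6574 = −1831 kJ
ΔH_I − ΔH_II = +1741 kJ, so reaction II has the more negative ΔH; |ΔH_I − ΔH_II| = 1741 kJ.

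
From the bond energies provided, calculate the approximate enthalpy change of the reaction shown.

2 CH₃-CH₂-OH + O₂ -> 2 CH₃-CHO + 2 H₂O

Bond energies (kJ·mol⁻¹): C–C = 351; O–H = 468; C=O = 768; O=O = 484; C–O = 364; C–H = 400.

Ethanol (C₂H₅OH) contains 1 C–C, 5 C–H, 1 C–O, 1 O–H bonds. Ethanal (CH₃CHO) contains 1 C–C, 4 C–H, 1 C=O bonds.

Bonds broken (reactants):
  C–C: 2 × 351 = 702
  C–H: 10 × 400 = 4000
  C–O: 2 × 364 = 728
  O–H: 2 × 468 = 936
  O=O: 1 × 484 = 484
  Σ(broken) = 6850 kJ
Bonds formed (products):
  C–C: 2 × 351 = 702
  C–H: 8 × 400 = 3200
  C=O: 2 × 768 = 1536
  O–H: 4 × 468 = 1872
  Σ(formed) = 7310 kJ
ΔH = Σ(broken) − Σ(formed) = 6850 − 7310 = −460 kJ

ΔH ≈ −460 kJ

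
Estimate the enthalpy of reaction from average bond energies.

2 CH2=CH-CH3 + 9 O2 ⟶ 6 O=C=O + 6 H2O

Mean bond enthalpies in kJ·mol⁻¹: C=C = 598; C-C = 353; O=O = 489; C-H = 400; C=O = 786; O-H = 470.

ΔH ≈ −3969 kJ

Bonds broken (reactants):
  C-C: 2 × 353 = 706
  C-H: 12 × 400 = 4800
  C=C: 2 × 598 = 1196
  O=O: 9 × 489 = 4401
  Σ(broken) = 11103 kJ
Bonds formed (products):
  C=O: 12 × 786 = 9432
  O-H: 12 × 470 = 5640
  Σ(formed) = 15072 kJ
ΔH = Σ(broken) − Σ(formed) = 11103 − 15072 = −3969 kJ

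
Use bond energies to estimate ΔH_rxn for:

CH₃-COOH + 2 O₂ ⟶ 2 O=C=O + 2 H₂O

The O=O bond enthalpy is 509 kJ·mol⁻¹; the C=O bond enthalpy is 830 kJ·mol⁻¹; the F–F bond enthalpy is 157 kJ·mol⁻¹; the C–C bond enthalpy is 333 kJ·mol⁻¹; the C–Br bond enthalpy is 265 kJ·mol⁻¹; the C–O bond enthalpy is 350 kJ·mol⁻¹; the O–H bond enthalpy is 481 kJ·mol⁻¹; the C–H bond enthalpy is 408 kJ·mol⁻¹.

Bonds broken (reactants):
  C–C: 1 × 333 = 333
  C–H: 3 × 408 = 1224
  C–O: 1 × 350 = 350
  C=O: 1 × 830 = 830
  O–H: 1 × 481 = 481
  O=O: 2 × 509 = 1018
  Σ(broken) = 4236 kJ
Bonds formed (products):
  C=O: 4 × 830 = 3320
  O–H: 4 × 481 = 1924
  Σ(formed) = 5244 kJ
ΔH = Σ(broken) − Σ(formed) = 4236 − 5244 = −1008 kJ

ΔH ≈ −1008 kJ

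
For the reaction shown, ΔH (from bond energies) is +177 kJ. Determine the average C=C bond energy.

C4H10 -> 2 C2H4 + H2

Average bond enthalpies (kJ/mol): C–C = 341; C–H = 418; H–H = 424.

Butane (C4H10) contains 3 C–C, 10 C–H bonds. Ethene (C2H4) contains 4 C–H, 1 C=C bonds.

Let D be the C=C bond energy.
Σ(broken) = 3×341 + 10×418 = 5203
Σ(formed) = 8×418 + 2×D + 1×424 = 3768 + 2D
ΔH = Σ(broken) − Σ(formed) = (5203) − (3768 + 2D) = +1435 − 2D
Setting this equal to +177 kJ gives 2D = 1258, so D = 629 kJ/mol.

D(C=C) ≈ 629 kJ/mol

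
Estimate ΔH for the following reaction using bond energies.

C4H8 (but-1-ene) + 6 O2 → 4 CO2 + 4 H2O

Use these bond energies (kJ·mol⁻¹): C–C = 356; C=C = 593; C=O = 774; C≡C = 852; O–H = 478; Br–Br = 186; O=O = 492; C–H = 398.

Bonds broken (reactants):
  C–C: 2 × 356 = 712
  C–H: 8 × 398 = 3184
  C=C: 1 × 593 = 593
  O=O: 6 × 492 = 2952
  Σ(broken) = 7441 kJ
Bonds formed (products):
  C=O: 8 × 774 = 6192
  O–H: 8 × 478 = 3824
  Σ(formed) = 10016 kJ
ΔH = Σ(broken) − Σ(formed) = 7441 − 10016 = −2575 kJ

ΔH ≈ −2575 kJ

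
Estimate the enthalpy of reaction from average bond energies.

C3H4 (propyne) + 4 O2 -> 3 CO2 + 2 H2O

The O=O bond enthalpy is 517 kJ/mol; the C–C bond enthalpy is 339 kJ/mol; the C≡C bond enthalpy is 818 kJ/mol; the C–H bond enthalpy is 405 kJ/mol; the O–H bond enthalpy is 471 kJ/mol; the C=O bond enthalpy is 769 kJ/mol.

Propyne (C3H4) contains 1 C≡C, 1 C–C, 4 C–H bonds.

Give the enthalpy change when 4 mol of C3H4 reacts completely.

Bonds broken (reactants):
  C≡C: 1 × 818 = 818
  C–C: 1 × 339 = 339
  C–H: 4 × 405 = 1620
  O=O: 4 × 517 = 2068
  Σ(broken) = 4845 kJ
Bonds formed (products):
  C=O: 6 × 769 = 4614
  O–H: 4 × 471 = 1884
  Σ(formed) = 6498 kJ
ΔH = Σ(broken) − Σ(formed) = 4845 − 6498 = −1653 kJ
For 4× the reaction as written: 4 × (−1653) = −6612 kJ

ΔH = −6612 kJ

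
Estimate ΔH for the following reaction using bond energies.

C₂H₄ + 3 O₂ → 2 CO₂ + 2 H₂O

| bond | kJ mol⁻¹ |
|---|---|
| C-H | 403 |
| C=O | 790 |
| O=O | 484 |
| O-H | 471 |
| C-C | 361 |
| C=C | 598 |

Bonds broken (reactants):
  C-H: 4 × 403 = 1612
  C=C: 1 × 598 = 598
  O=O: 3 × 484 = 1452
  Σ(broken) = 3662 kJ
Bonds formed (products):
  C=O: 4 × 790 = 3160
  O-H: 4 × 471 = 1884
  Σ(formed) = 5044 kJ
ΔH = Σ(broken) − Σ(formed) = 3662 − 5044 = −1382 kJ

ΔH ≈ −1382 kJ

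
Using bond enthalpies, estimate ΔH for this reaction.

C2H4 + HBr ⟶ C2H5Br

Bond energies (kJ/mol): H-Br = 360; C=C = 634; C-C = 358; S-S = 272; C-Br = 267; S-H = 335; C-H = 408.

Bonds broken (reactants):
  C-H: 4 × 408 = 1632
  C=C: 1 × 634 = 634
  H-Br: 1 × 360 = 360
  Σ(broken) = 2626 kJ
Bonds formed (products):
  C-Br: 1 × 267 = 267
  C-C: 1 × 358 = 358
  C-H: 5 × 408 = 2040
  Σ(formed) = 2665 kJ
ΔH = Σ(broken) − Σ(formed) = 2626 − 2665 = −39 kJ

ΔH ≈ −39 kJ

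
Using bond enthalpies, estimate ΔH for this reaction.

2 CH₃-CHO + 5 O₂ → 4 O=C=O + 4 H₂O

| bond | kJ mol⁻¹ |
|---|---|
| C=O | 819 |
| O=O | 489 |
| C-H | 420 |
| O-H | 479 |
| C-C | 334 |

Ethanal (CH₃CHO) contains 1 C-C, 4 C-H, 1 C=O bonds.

ΔH ≈ −2273 kJ

Bonds broken (reactants):
  C-C: 2 × 334 = 668
  C-H: 8 × 420 = 3360
  C=O: 2 × 819 = 1638
  O=O: 5 × 489 = 2445
  Σ(broken) = 8111 kJ
Bonds formed (products):
  C=O: 8 × 819 = 6552
  O-H: 8 × 479 = 3832
  Σ(formed) = 10384 kJ
ΔH = Σ(broken) − Σ(formed) = 8111 − 10384 = −2273 kJ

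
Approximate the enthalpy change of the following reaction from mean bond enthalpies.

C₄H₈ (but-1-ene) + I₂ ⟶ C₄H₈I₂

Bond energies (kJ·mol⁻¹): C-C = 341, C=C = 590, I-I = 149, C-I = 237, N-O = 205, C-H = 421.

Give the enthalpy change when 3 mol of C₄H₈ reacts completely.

Bonds broken (reactants):
  C-C: 2 × 341 = 682
  C-H: 8 × 421 = 3368
  C=C: 1 × 590 = 590
  I-I: 1 × 149 = 149
  Σ(broken) = 4789 kJ
Bonds formed (products):
  C-C: 3 × 341 = 1023
  C-H: 8 × 421 = 3368
  C-I: 2 × 237 = 474
  Σ(formed) = 4865 kJ
ΔH = Σ(broken) − Σ(formed) = 4789 − 4865 = −76 kJ
For 3× the reaction as written: 3 × (−76) = −228 kJ

ΔH = −228 kJ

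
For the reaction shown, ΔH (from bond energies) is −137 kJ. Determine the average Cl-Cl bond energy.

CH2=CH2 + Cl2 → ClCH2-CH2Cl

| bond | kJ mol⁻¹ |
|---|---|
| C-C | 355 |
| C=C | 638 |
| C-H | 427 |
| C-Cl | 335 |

D(Cl-Cl) ≈ 250 kJ/mol

Let D be the Cl-Cl bond energy.
Σ(broken) = 4×427 + 1×638 + 1×D = 2346 + D
Σ(formed) = 1×355 + 2×335 + 4×427 = 2733
ΔH = Σ(broken) − Σ(formed) = (2346 + D) − (2733) = −387 + D
Setting this equal to −137 kJ gives D = 250 kJ/mol.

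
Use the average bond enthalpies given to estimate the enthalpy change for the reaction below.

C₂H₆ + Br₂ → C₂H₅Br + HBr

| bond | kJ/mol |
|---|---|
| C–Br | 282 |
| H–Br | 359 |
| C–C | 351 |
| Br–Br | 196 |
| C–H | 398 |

ΔH ≈ −47 kJ

Bonds broken (reactants):
  Br–Br: 1 × 196 = 196
  C–C: 1 × 351 = 351
  C–H: 6 × 398 = 2388
  Σ(broken) = 2935 kJ
Bonds formed (products):
  C–Br: 1 × 282 = 282
  C–C: 1 × 351 = 351
  C–H: 5 × 398 = 1990
  H–Br: 1 × 359 = 359
  Σ(formed) = 2982 kJ
ΔH = Σ(broken) − Σ(formed) = 2935 − 2982 = −47 kJ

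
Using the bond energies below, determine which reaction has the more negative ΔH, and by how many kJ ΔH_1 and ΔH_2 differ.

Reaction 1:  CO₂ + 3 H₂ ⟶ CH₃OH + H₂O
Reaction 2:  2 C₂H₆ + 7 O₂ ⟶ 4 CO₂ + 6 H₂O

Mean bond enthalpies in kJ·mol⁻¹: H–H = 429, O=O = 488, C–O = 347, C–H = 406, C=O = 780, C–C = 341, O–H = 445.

Reaction 1:
  Bonds broken (reactants):
    C=O: 2 × 780 = 1560
    H–H: 3 × 429 = 1287
    Σ(broken) = 2847 kJ
  Bonds formed (products):
    C–H: 3 × 406 = 1218
    C–O: 1 × 347 = 347
    O–H: 3 × 445 = 1335
    Σ(formed) = 2900 kJ
  ΔH_1 = 2847 − 2900 = −53 kJ
Reaction 2:
  Bonds broken (reactants):
    C–C: 2 × 341 = 682
    C–H: 12 × 406 = 4872
    O=O: 7 × 488 = 3416
    Σ(broken) = 8970 kJ
  Bonds formed (products):
    C=O: 8 × 780 = 6240
    O–H: 12 × 445 = 5340
    Σ(formed) = 11580 kJ
  ΔH_2 = 8970 − 11580 = −2610 kJ
ΔH_1 − ΔH_2 = +2557 kJ, so reaction 2 has the more negative ΔH; |ΔH_1 − ΔH_2| = 2557 kJ.

Reaction 2, by 2557 kJ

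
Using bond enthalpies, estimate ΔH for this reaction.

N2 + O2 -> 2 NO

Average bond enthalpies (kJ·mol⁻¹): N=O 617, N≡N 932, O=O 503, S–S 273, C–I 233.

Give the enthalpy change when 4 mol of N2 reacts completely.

ΔH = +804 kJ

Bonds broken (reactants):
  N≡N: 1 × 932 = 932
  O=O: 1 × 503 = 503
  Σ(broken) = 1435 kJ
Bonds formed (products):
  N=O: 2 × 617 = 1234
  Σ(formed) = 1234 kJ
ΔH = Σ(broken) − Σ(formed) = 1435 − 1234 = +201 kJ
For 4× the reaction as written: 4 × (+201) = +804 kJ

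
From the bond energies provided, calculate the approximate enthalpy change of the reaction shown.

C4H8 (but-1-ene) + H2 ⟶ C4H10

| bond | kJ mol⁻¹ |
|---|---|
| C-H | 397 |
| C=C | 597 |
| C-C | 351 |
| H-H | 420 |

ΔH ≈ −128 kJ

Bonds broken (reactants):
  C-C: 2 × 351 = 702
  C-H: 8 × 397 = 3176
  C=C: 1 × 597 = 597
  H-H: 1 × 420 = 420
  Σ(broken) = 4895 kJ
Bonds formed (products):
  C-C: 3 × 351 = 1053
  C-H: 10 × 397 = 3970
  Σ(formed) = 5023 kJ
ΔH = Σ(broken) − Σ(formed) = 4895 − 5023 = −128 kJ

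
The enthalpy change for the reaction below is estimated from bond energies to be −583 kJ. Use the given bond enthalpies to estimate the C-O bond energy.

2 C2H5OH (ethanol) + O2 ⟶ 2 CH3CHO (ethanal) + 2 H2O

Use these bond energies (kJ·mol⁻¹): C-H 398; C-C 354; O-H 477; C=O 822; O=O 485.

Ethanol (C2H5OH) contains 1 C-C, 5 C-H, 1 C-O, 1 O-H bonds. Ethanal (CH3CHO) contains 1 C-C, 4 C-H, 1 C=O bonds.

Let D be the C-O bond energy.
Σ(broken) = 2×354 + 10×398 + 2×D + 2×477 + 1×485 = 6127 + 2D
Σ(formed) = 2×354 + 8×398 + 2×822 + 4×477 = 7444
ΔH = Σ(broken) − Σ(formed) = (6127 + 2D) − (7444) = −1317 + 2D
Setting this equal to −583 kJ gives 2D = 734, so D = 367 kJ/mol.

D(C-O) ≈ 367 kJ/mol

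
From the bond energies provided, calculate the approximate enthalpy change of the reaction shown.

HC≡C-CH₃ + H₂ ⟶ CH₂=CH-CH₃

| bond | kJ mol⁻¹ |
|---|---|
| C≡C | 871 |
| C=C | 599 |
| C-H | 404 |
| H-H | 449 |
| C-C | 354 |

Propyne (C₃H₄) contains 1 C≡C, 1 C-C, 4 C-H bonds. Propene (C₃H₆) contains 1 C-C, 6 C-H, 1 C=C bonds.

Bonds broken (reactants):
  C≡C: 1 × 871 = 871
  C-C: 1 × 354 = 354
  C-H: 4 × 404 = 1616
  H-H: 1 × 449 = 449
  Σ(broken) = 3290 kJ
Bonds formed (products):
  C-C: 1 × 354 = 354
  C-H: 6 × 404 = 2424
  C=C: 1 × 599 = 599
  Σ(formed) = 3377 kJ
ΔH = Σ(broken) − Σ(formed) = 3290 − 3377 = −87 kJ

ΔH ≈ −87 kJ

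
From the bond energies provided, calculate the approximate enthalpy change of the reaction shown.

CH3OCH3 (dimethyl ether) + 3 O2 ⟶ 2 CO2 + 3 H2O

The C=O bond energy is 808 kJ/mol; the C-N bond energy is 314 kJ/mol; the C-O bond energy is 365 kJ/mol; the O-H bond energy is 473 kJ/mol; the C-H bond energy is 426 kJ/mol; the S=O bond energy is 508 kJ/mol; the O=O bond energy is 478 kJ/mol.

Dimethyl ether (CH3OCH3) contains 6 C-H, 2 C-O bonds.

Bonds broken (reactants):
  C-H: 6 × 426 = 2556
  C-O: 2 × 365 = 730
  O=O: 3 × 478 = 1434
  Σ(broken) = 4720 kJ
Bonds formed (products):
  C=O: 4 × 808 = 3232
  O-H: 6 × 473 = 2838
  Σ(formed) = 6070 kJ
ΔH = Σ(broken) − Σ(formed) = 4720 − 6070 = −1350 kJ

ΔH ≈ −1350 kJ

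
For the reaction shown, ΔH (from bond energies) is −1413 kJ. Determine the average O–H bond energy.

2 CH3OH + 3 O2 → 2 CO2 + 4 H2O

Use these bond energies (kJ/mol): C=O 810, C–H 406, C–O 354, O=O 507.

Let D be the O–H bond energy.
Σ(broken) = 6×406 + 2×354 + 2×D + 3×507 = 4665 + 2D
Σ(formed) = 4×810 + 8×D = 3240 + 8D
ΔH = Σ(broken) − Σ(formed) = (4665 + 2D) − (3240 + 8D) = +1425 − 6D
Setting this equal to −1413 kJ gives 6D = 2838, so D = 473 kJ/mol.

D(O–H) ≈ 473 kJ/mol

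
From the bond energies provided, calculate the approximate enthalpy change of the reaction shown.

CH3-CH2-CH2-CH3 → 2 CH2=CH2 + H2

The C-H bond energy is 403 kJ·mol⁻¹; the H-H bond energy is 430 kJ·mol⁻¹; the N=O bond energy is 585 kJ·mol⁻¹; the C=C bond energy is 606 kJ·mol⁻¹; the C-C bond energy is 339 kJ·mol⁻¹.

ΔH ≈ +181 kJ

Bonds broken (reactants):
  C-C: 3 × 339 = 1017
  C-H: 10 × 403 = 4030
  Σ(broken) = 5047 kJ
Bonds formed (products):
  C-H: 8 × 403 = 3224
  C=C: 2 × 606 = 1212
  H-H: 1 × 430 = 430
  Σ(formed) = 4866 kJ
ΔH = Σ(broken) − Σ(formed) = 5047 − 4866 = +181 kJ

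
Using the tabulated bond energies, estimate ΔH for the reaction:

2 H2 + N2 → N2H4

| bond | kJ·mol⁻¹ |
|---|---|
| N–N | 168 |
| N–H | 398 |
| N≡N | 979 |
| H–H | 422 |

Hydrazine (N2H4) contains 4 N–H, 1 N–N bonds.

ΔH ≈ +63 kJ

Bonds broken (reactants):
  H–H: 2 × 422 = 844
  N≡N: 1 × 979 = 979
  Σ(broken) = 1823 kJ
Bonds formed (products):
  N–H: 4 × 398 = 1592
  N–N: 1 × 168 = 168
  Σ(formed) = 1760 kJ
ΔH = Σ(broken) − Σ(formed) = 1823 − 1760 = +63 kJ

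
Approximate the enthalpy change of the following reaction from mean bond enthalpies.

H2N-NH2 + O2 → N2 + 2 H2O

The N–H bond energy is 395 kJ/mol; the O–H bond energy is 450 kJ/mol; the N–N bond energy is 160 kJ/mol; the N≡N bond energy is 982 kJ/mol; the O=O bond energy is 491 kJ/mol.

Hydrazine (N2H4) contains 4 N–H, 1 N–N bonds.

ΔH ≈ −551 kJ

Bonds broken (reactants):
  N–H: 4 × 395 = 1580
  N–N: 1 × 160 = 160
  O=O: 1 × 491 = 491
  Σ(broken) = 2231 kJ
Bonds formed (products):
  N≡N: 1 × 982 = 982
  O–H: 4 × 450 = 1800
  Σ(formed) = 2782 kJ
ΔH = Σ(broken) − Σ(formed) = 2231 − 2782 = −551 kJ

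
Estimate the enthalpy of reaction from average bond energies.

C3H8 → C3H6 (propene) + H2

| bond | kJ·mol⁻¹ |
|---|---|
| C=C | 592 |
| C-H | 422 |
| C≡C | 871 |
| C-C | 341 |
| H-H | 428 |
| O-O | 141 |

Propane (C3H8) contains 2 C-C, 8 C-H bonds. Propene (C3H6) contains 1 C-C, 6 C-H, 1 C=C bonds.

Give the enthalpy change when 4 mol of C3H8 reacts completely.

ΔH = +660 kJ

Bonds broken (reactants):
  C-C: 2 × 341 = 682
  C-H: 8 × 422 = 3376
  Σ(broken) = 4058 kJ
Bonds formed (products):
  C-C: 1 × 341 = 341
  C-H: 6 × 422 = 2532
  C=C: 1 × 592 = 592
  H-H: 1 × 428 = 428
  Σ(formed) = 3893 kJ
ΔH = Σ(broken) − Σ(formed) = 4058 − 3893 = +165 kJ
For 4× the reaction as written: 4 × (+165) = +660 kJ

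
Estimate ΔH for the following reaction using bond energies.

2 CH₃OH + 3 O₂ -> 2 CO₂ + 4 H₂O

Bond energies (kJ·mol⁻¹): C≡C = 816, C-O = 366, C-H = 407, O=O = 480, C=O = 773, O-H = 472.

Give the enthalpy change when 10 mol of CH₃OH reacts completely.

Bonds broken (reactants):
  C-H: 6 × 407 = 2442
  C-O: 2 × 366 = 732
  O-H: 2 × 472 = 944
  O=O: 3 × 480 = 1440
  Σ(broken) = 5558 kJ
Bonds formed (products):
  C=O: 4 × 773 = 3092
  O-H: 8 × 472 = 3776
  Σ(formed) = 6868 kJ
ΔH = Σ(broken) − Σ(formed) = 5558 − 6868 = −1310 kJ
For 5× the reaction as written: 5 × (−1310) = −6550 kJ

ΔH = −6550 kJ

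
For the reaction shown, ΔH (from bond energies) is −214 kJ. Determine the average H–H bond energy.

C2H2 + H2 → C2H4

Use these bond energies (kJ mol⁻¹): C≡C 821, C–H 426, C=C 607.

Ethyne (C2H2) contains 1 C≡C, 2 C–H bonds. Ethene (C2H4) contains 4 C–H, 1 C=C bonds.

D(H–H) ≈ 424 kJ/mol

Let D be the H–H bond energy.
Σ(broken) = 1×821 + 2×426 + 1×D = 1673 + D
Σ(formed) = 4×426 + 1×607 = 2311
ΔH = Σ(broken) − Σ(formed) = (1673 + D) − (2311) = −638 + D
Setting this equal to −214 kJ gives D = 424 kJ/mol.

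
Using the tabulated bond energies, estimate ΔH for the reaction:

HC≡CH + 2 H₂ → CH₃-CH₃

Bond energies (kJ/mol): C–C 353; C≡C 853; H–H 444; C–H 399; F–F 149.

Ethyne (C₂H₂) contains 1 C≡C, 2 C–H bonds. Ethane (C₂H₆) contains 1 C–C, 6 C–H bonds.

ΔH ≈ −208 kJ

Bonds broken (reactants):
  C≡C: 1 × 853 = 853
  C–H: 2 × 399 = 798
  H–H: 2 × 444 = 888
  Σ(broken) = 2539 kJ
Bonds formed (products):
  C–C: 1 × 353 = 353
  C–H: 6 × 399 = 2394
  Σ(formed) = 2747 kJ
ΔH = Σ(broken) − Σ(formed) = 2539 − 2747 = −208 kJ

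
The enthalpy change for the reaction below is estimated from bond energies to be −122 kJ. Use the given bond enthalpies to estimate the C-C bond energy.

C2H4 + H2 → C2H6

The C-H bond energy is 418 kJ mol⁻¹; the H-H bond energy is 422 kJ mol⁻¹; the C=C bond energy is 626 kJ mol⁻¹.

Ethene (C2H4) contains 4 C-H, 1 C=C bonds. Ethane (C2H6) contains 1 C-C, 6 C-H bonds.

D(C-C) ≈ 334 kJ/mol

Let D be the C-C bond energy.
Σ(broken) = 4×418 + 1×626 + 1×422 = 2720
Σ(formed) = 1×D + 6×418 = 2508 + D
ΔH = Σ(broken) − Σ(formed) = (2720) − (2508 + D) = +212 − D
Setting this equal to −122 kJ gives D = 334 kJ/mol.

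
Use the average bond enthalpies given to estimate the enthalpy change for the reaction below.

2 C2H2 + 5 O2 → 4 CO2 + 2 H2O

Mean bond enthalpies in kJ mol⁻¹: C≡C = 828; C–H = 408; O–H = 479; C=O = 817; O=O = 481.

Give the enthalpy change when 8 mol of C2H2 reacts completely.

Bonds broken (reactants):
  C≡C: 2 × 828 = 1656
  C–H: 4 × 408 = 1632
  O=O: 5 × 481 = 2405
  Σ(broken) = 5693 kJ
Bonds formed (products):
  C=O: 8 × 817 = 6536
  O–H: 4 × 479 = 1916
  Σ(formed) = 8452 kJ
ΔH = Σ(broken) − Σ(formed) = 5693 − 8452 = −2759 kJ
For 4× the reaction as written: 4 × (−2759) = −11036 kJ

ΔH = −11036 kJ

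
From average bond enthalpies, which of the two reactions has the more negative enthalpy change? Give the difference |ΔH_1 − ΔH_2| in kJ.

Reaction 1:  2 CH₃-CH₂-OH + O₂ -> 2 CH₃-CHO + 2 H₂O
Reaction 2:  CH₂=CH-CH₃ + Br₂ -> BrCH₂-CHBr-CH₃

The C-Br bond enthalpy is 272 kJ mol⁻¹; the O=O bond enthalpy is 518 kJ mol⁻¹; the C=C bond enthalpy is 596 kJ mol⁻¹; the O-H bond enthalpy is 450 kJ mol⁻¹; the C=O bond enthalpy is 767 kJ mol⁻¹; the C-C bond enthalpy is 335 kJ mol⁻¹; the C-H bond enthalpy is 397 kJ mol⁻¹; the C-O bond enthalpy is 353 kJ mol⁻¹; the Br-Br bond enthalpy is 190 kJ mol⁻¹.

Reaction 1:
  Bonds broken (reactants):
    C-C: 2 × 335 = 670
    C-H: 10 × 397 = 3970
    C-O: 2 × 353 = 706
    O-H: 2 × 450 = 900
    O=O: 1 × 518 = 518
    Σ(broken) = 6764 kJ
  Bonds formed (products):
    C-C: 2 × 335 = 670
    C-H: 8 × 397 = 3176
    C=O: 2 × 767 = 1534
    O-H: 4 × 450 = 1800
    Σ(formed) = 7180 kJ
  ΔH_1 = 6764 − 7180 = −416 kJ
Reaction 2:
  Bonds broken (reactants):
    Br-Br: 1 × 190 = 190
    C-C: 1 × 335 = 335
    C-H: 6 × 397 = 2382
    C=C: 1 × 596 = 596
    Σ(broken) = 3503 kJ
  Bonds formed (products):
    C-Br: 2 × 272 = 544
    C-C: 2 × 335 = 670
    C-H: 6 × 397 = 2382
    Σ(formed) = 3596 kJ
  ΔH_2 = 3503 − 3596 = −93 kJ
ΔH_1 − ΔH_2 = −323 kJ, so reaction 1 has the more negative ΔH; |ΔH_1 − ΔH_2| = 323 kJ.

Reaction 1, by 323 kJ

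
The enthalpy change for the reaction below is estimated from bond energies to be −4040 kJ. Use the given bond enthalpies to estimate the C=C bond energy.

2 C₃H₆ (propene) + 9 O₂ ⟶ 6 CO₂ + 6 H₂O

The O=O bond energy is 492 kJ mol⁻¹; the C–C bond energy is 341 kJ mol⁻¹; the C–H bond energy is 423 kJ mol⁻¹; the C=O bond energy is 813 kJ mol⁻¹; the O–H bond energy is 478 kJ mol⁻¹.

Let D be the C=C bond energy.
Σ(broken) = 2×341 + 12×423 + 2×D + 9×492 = 10186 + 2D
Σ(formed) = 12×813 + 12×478 = 15492
ΔH = Σ(broken) − Σ(formed) = (10186 + 2D) − (15492) = −5306 + 2D
Setting this equal to −4040 kJ gives 2D = 1266, so D = 633 kJ/mol.

D(C=C) ≈ 633 kJ/mol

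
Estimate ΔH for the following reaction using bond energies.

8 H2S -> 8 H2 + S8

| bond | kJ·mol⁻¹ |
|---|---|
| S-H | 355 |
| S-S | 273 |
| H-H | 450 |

Bonds broken (reactants):
  S-H: 16 × 355 = 5680
  Σ(broken) = 5680 kJ
Bonds formed (products):
  H-H: 8 × 450 = 3600
  S-S: 8 × 273 = 2184
  Σ(formed) = 5784 kJ
ΔH = Σ(broken) − Σ(formed) = 5680 − 5784 = −104 kJ

ΔH ≈ −104 kJ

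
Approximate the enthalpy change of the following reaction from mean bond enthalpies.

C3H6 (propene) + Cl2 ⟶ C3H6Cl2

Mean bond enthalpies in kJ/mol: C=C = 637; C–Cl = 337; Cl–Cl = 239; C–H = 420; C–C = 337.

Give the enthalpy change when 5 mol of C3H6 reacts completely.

ΔH = −675 kJ

Bonds broken (reactants):
  C–C: 1 × 337 = 337
  C–H: 6 × 420 = 2520
  C=C: 1 × 637 = 637
  Cl–Cl: 1 × 239 = 239
  Σ(broken) = 3733 kJ
Bonds formed (products):
  C–C: 2 × 337 = 674
  C–Cl: 2 × 337 = 674
  C–H: 6 × 420 = 2520
  Σ(formed) = 3868 kJ
ΔH = Σ(broken) − Σ(formed) = 3733 − 3868 = −135 kJ
For 5× the reaction as written: 5 × (−135) = −675 kJ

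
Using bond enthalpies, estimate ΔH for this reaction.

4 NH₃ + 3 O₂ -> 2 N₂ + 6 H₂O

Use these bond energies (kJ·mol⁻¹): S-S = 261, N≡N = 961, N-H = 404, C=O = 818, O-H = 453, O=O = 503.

Bonds broken (reactants):
  N-H: 12 × 404 = 4848
  O=O: 3 × 503 = 1509
  Σ(broken) = 6357 kJ
Bonds formed (products):
  N≡N: 2 × 961 = 1922
  O-H: 12 × 453 = 5436
  Σ(formed) = 7358 kJ
ΔH = Σ(broken) − Σ(formed) = 6357 − 7358 = −1001 kJ

ΔH ≈ −1001 kJ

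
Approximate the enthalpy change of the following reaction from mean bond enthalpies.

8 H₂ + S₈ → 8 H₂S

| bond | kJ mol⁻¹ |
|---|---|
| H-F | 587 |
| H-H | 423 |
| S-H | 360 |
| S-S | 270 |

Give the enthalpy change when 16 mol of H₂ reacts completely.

Bonds broken (reactants):
  H-H: 8 × 423 = 3384
  S-S: 8 × 270 = 2160
  Σ(broken) = 5544 kJ
Bonds formed (products):
  S-H: 16 × 360 = 5760
  Σ(formed) = 5760 kJ
ΔH = Σ(broken) − Σ(formed) = 5544 − 5760 = −216 kJ
For 2× the reaction as written: 2 × (−216) = −432 kJ

ΔH = −432 kJ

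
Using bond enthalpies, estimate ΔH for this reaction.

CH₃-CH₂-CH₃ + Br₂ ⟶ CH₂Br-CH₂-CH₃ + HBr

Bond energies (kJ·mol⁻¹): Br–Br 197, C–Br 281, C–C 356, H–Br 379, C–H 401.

Bonds broken (reactants):
  Br–Br: 1 × 197 = 197
  C–C: 2 × 356 = 712
  C–H: 8 × 401 = 3208
  Σ(broken) = 4117 kJ
Bonds formed (products):
  C–Br: 1 × 281 = 281
  C–C: 2 × 356 = 712
  C–H: 7 × 401 = 2807
  H–Br: 1 × 379 = 379
  Σ(formed) = 4179 kJ
ΔH = Σ(broken) − Σ(formed) = 4117 − 4179 = −62 kJ

ΔH ≈ −62 kJ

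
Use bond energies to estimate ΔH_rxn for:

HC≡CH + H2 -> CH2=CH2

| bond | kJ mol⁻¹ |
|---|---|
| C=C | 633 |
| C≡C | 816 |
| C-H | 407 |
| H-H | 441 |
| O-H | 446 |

Bonds broken (reactants):
  C≡C: 1 × 816 = 816
  C-H: 2 × 407 = 814
  H-H: 1 × 441 = 441
  Σ(broken) = 2071 kJ
Bonds formed (products):
  C-H: 4 × 407 = 1628
  C=C: 1 × 633 = 633
  Σ(formed) = 2261 kJ
ΔH = Σ(broken) − Σ(formed) = 2071 − 2261 = −190 kJ

ΔH ≈ −190 kJ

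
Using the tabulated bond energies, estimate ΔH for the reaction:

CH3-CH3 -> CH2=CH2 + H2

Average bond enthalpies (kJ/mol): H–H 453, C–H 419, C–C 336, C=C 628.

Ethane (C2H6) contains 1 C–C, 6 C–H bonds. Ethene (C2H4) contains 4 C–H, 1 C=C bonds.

ΔH ≈ +93 kJ

Bonds broken (reactants):
  C–C: 1 × 336 = 336
  C–H: 6 × 419 = 2514
  Σ(broken) = 2850 kJ
Bonds formed (products):
  C–H: 4 × 419 = 1676
  C=C: 1 × 628 = 628
  H–H: 1 × 453 = 453
  Σ(formed) = 2757 kJ
ΔH = Σ(broken) − Σ(formed) = 2850 − 2757 = +93 kJ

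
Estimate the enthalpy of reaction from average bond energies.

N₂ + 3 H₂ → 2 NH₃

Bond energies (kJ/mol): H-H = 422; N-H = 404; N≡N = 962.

ΔH ≈ −196 kJ

Bonds broken (reactants):
  H-H: 3 × 422 = 1266
  N≡N: 1 × 962 = 962
  Σ(broken) = 2228 kJ
Bonds formed (products):
  N-H: 6 × 404 = 2424
  Σ(formed) = 2424 kJ
ΔH = Σ(broken) − Σ(formed) = 2228 − 2424 = −196 kJ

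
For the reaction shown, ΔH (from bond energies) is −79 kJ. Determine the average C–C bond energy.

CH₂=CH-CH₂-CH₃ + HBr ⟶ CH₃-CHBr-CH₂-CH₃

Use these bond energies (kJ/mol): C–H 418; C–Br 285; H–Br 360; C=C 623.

D(C–C) ≈ 359 kJ/mol

Let D be the C–C bond energy.
Σ(broken) = 2×D + 8×418 + 1×623 + 1×360 = 4327 + 2D
Σ(formed) = 1×285 + 3×D + 9×418 = 4047 + 3D
ΔH = Σ(broken) − Σ(formed) = (4327 + 2D) − (4047 + 3D) = +280 − D
Setting this equal to −79 kJ gives D = 359 kJ/mol.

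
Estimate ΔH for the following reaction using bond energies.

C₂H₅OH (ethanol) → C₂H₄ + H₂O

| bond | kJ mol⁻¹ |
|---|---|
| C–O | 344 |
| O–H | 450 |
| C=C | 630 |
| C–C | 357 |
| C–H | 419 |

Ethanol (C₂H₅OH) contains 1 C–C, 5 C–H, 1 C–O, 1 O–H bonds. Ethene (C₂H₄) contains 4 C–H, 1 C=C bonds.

Bonds broken (reactants):
  C–C: 1 × 357 = 357
  C–H: 5 × 419 = 2095
  C–O: 1 × 344 = 344
  O–H: 1 × 450 = 450
  Σ(broken) = 3246 kJ
Bonds formed (products):
  C–H: 4 × 419 = 1676
  C=C: 1 × 630 = 630
  O–H: 2 × 450 = 900
  Σ(formed) = 3206 kJ
ΔH = Σ(broken) − Σ(formed) = 3246 − 3206 = +40 kJ

ΔH ≈ +40 kJ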